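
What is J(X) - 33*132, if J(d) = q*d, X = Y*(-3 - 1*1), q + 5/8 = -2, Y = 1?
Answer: -8691/2 ≈ -4345.5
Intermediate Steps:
q = -21/8 (q = -5/8 - 2 = -21/8 ≈ -2.6250)
X = -4 (X = 1*(-3 - 1*1) = 1*(-3 - 1) = 1*(-4) = -4)
J(d) = -21*d/8
J(X) - 33*132 = -21/8*(-4) - 33*132 = 21/2 - 4356 = -8691/2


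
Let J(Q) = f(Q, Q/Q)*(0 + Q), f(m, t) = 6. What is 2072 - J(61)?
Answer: 1706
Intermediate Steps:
J(Q) = 6*Q (J(Q) = 6*(0 + Q) = 6*Q)
2072 - J(61) = 2072 - 6*61 = 2072 - 1*366 = 2072 - 366 = 1706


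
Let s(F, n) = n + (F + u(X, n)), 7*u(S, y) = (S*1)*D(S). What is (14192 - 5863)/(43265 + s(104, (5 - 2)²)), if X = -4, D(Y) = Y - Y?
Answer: 8329/43378 ≈ 0.19201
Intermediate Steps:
D(Y) = 0
u(S, y) = 0 (u(S, y) = ((S*1)*0)/7 = (S*0)/7 = (⅐)*0 = 0)
s(F, n) = F + n (s(F, n) = n + (F + 0) = n + F = F + n)
(14192 - 5863)/(43265 + s(104, (5 - 2)²)) = (14192 - 5863)/(43265 + (104 + (5 - 2)²)) = 8329/(43265 + (104 + 3²)) = 8329/(43265 + (104 + 9)) = 8329/(43265 + 113) = 8329/43378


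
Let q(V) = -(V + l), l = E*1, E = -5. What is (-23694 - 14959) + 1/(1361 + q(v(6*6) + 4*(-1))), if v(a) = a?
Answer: -51563101/1334 ≈ -38653.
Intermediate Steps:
l = -5 (l = -5*1 = -5)
q(V) = 5 - V (q(V) = -(V - 5) = -(-5 + V) = 5 - V)
(-23694 - 14959) + 1/(1361 + q(v(6*6) + 4*(-1))) = (-23694 - 14959) + 1/(1361 + (5 - (6*6 + 4*(-1)))) = -38653 + 1/(1361 + (5 - (36 - 4))) = -38653 + 1/(1361 + (5 - 1*32)) = -38653 + 1/(1361 + (5 - 32)) = -38653 + 1/(1361 - 27) = -38653 + 1/1334 = -51563101/1334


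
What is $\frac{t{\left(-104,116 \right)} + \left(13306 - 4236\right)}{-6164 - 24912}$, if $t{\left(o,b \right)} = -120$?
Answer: $- \frac{4475}{15538} \approx -0.288$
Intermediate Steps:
$\frac{t{\left(-104,116 \right)} + \left(13306 - 4236\right)}{-6164 - 24912} = \frac{-120 + \left(13306 - 4236\right)}{-6164 - 24912} = \frac{-120 + 9070}{-31076} = 8950 \left(- \frac{1}{31076}\right) = - \frac{4475}{15538}$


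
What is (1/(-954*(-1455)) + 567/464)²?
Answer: 154856476925777929/103704763599417600 ≈ 1.4932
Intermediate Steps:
(1/(-954*(-1455)) + 567/464)² = (-1/954*(-1/1455) + 567*(1/464))² = (1/1388070 + 567/464)² = (393518077/322032240)² = 154856476925777929/103704763599417600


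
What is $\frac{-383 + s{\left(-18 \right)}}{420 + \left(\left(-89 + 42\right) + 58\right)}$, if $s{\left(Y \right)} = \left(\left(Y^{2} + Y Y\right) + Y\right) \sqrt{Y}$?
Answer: $- \frac{383}{431} + \frac{1890 i \sqrt{2}}{431} \approx -0.88863 + 6.2015 i$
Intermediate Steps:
$s{\left(Y \right)} = \sqrt{Y} \left(Y + 2 Y^{2}\right)$ ($s{\left(Y \right)} = \left(\left(Y^{2} + Y^{2}\right) + Y\right) \sqrt{Y} = \left(2 Y^{2} + Y\right) \sqrt{Y} = \left(Y + 2 Y^{2}\right) \sqrt{Y} = \sqrt{Y} \left(Y + 2 Y^{2}\right)$)
$\frac{-383 + s{\left(-18 \right)}}{420 + \left(\left(-89 + 42\right) + 58\right)} = \frac{-383 + \left(-18\right)^{\frac{3}{2}} \left(1 + 2 \left(-18\right)\right)}{420 + \left(\left(-89 + 42\right) + 58\right)} = \frac{-383 + - 54 i \sqrt{2} \left(1 - 36\right)}{420 + \left(-47 + 58\right)} = \frac{-383 + - 54 i \sqrt{2} \left(-35\right)}{420 + 11} = \frac{-383 + 1890 i \sqrt{2}}{431} = \left(-383 + 1890 i \sqrt{2}\right) \frac{1}{431} = - \frac{383}{431} + \frac{1890 i \sqrt{2}}{431}$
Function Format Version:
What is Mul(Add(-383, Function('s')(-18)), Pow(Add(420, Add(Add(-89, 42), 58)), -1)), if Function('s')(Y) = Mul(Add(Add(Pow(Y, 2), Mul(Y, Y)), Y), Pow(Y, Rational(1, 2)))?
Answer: Add(Rational(-383, 431), Mul(Rational(1890, 431), I, Pow(2, Rational(1, 2)))) ≈ Add(-0.88863, Mul(6.2015, I))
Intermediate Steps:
Function('s')(Y) = Mul(Pow(Y, Rational(1, 2)), Add(Y, Mul(2, Pow(Y, 2)))) (Function('s')(Y) = Mul(Add(Add(Pow(Y, 2), Pow(Y, 2)), Y), Pow(Y, Rational(1, 2))) = Mul(Add(Mul(2, Pow(Y, 2)), Y), Pow(Y, Rational(1, 2))) = Mul(Add(Y, Mul(2, Pow(Y, 2))), Pow(Y, Rational(1, 2))) = Mul(Pow(Y, Rational(1, 2)), Add(Y, Mul(2, Pow(Y, 2)))))
Mul(Add(-383, Function('s')(-18)), Pow(Add(420, Add(Add(-89, 42), 58)), -1)) = Mul(Add(-383, Mul(Pow(-18, Rational(3, 2)), Add(1, Mul(2, -18)))), Pow(Add(420, Add(Add(-89, 42), 58)), -1)) = Mul(Add(-383, Mul(Mul(-54, I, Pow(2, Rational(1, 2))), Add(1, -36))), Pow(Add(420, Add(-47, 58)), -1)) = Mul(Add(-383, Mul(Mul(-54, I, Pow(2, Rational(1, 2))), -35)), Pow(Add(420, 11), -1)) = Mul(Add(-383, Mul(1890, I, Pow(2, Rational(1, 2)))), Pow(431, -1)) = Mul(Add(-383, Mul(1890, I, Pow(2, Rational(1, 2)))), Rational(1, 431)) = Add(Rational(-383, 431), Mul(Rational(1890, 431), I, Pow(2, Rational(1, 2))))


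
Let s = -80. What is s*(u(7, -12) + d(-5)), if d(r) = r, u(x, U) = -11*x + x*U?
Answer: 13280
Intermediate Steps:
u(x, U) = -11*x + U*x
s*(u(7, -12) + d(-5)) = -80*(7*(-11 - 12) - 5) = -80*(7*(-23) - 5) = -80*(-161 - 5) = -80*(-166) = 13280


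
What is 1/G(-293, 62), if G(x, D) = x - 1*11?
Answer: -1/304 ≈ -0.0032895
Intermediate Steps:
G(x, D) = -11 + x (G(x, D) = x - 11 = -11 + x)
1/G(-293, 62) = 1/(-11 - 293) = 1/(-304) = -1/304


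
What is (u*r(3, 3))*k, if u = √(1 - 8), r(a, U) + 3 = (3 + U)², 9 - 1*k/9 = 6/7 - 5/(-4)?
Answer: 57321*I*√7/28 ≈ 5416.3*I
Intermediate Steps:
k = 1737/28 (k = 81 - 9*(6/7 - 5/(-4)) = 81 - 9*(6*(⅐) - 5*(-¼)) = 81 - 9*(6/7 + 5/4) = 81 - 9*59/28 = 81 - 531/28 = 1737/28 ≈ 62.036)
r(a, U) = -3 + (3 + U)²
u = I*√7 (u = √(-7) = I*√7 ≈ 2.6458*I)
(u*r(3, 3))*k = ((I*√7)*(-3 + (3 + 3)²))*(1737/28) = ((I*√7)*(-3 + 6²))*(1737/28) = ((I*√7)*(-3 + 36))*(1737/28) = ((I*√7)*33)*(1737/28) = (33*I*√7)*(1737/28) = 57321*I*√7/28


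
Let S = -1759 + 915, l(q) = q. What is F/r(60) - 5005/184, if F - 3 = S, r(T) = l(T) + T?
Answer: -47209/1380 ≈ -34.209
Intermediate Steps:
r(T) = 2*T (r(T) = T + T = 2*T)
S = -844
F = -841 (F = 3 - 844 = -841)
F/r(60) - 5005/184 = -841/(2*60) - 5005/184 = -841/120 - 5005*1/184 = -841*1/120 - 5005/184 = -841/120 - 5005/184 = -47209/1380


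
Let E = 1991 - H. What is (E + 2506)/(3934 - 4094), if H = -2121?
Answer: -3309/80 ≈ -41.362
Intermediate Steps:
E = 4112 (E = 1991 - 1*(-2121) = 1991 + 2121 = 4112)
(E + 2506)/(3934 - 4094) = (4112 + 2506)/(3934 - 4094) = 6618/(-160) = 6618*(-1/160) = -3309/80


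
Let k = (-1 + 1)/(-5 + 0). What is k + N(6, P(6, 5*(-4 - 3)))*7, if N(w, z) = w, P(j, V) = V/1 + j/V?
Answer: 42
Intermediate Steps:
k = 0 (k = 0/(-5) = 0*(-1/5) = 0)
P(j, V) = V + j/V (P(j, V) = V*1 + j/V = V + j/V)
k + N(6, P(6, 5*(-4 - 3)))*7 = 0 + 6*7 = 0 + 42 = 42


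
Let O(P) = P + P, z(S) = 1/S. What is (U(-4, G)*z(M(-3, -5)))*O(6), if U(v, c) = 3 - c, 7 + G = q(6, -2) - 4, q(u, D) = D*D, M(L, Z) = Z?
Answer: -24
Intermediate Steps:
z(S) = 1/S
q(u, D) = D²
G = -7 (G = -7 + ((-2)² - 4) = -7 + (4 - 4) = -7 + 0 = -7)
O(P) = 2*P
(U(-4, G)*z(M(-3, -5)))*O(6) = ((3 - 1*(-7))/(-5))*(2*6) = ((3 + 7)*(-⅕))*12 = (10*(-⅕))*12 = -2*12 = -24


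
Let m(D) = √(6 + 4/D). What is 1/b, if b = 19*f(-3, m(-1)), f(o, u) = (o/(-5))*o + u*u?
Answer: 5/19 ≈ 0.26316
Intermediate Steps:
f(o, u) = u² - o²/5 (f(o, u) = (o*(-⅕))*o + u² = (-o/5)*o + u² = -o²/5 + u² = u² - o²/5)
b = 19/5 (b = 19*((√(6 + 4/(-1)))² - ⅕*(-3)²) = 19*((√(6 + 4*(-1)))² - ⅕*9) = 19*((√(6 - 4))² - 9/5) = 19*((√2)² - 9/5) = 19*(2 - 9/5) = 19*(⅕) = 19/5 ≈ 3.8000)
1/b = 1/(19/5) = 5/19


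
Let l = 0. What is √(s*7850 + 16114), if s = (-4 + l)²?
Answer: 3*√15746 ≈ 376.45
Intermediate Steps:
s = 16 (s = (-4 + 0)² = (-4)² = 16)
√(s*7850 + 16114) = √(16*7850 + 16114) = √(125600 + 16114) = √141714 = 3*√15746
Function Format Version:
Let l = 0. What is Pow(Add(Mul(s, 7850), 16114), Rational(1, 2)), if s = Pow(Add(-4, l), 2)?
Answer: Mul(3, Pow(15746, Rational(1, 2))) ≈ 376.45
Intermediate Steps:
s = 16 (s = Pow(Add(-4, 0), 2) = Pow(-4, 2) = 16)
Pow(Add(Mul(s, 7850), 16114), Rational(1, 2)) = Pow(Add(Mul(16, 7850), 16114), Rational(1, 2)) = Pow(Add(125600, 16114), Rational(1, 2)) = Pow(141714, Rational(1, 2)) = Mul(3, Pow(15746, Rational(1, 2)))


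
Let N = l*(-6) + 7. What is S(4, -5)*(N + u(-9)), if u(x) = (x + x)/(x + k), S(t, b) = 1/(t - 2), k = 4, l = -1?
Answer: 83/10 ≈ 8.3000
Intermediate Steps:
S(t, b) = 1/(-2 + t)
N = 13 (N = -1*(-6) + 7 = 6 + 7 = 13)
u(x) = 2*x/(4 + x) (u(x) = (x + x)/(x + 4) = (2*x)/(4 + x) = 2*x/(4 + x))
S(4, -5)*(N + u(-9)) = (13 + 2*(-9)/(4 - 9))/(-2 + 4) = (13 + 2*(-9)/(-5))/2 = (13 + 2*(-9)*(-⅕))/2 = (13 + 18/5)/2 = (½)*(83/5) = 83/10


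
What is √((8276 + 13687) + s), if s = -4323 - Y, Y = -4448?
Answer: 2*√5522 ≈ 148.62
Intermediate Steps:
s = 125 (s = -4323 - 1*(-4448) = -4323 + 4448 = 125)
√((8276 + 13687) + s) = √((8276 + 13687) + 125) = √(21963 + 125) = √22088 = 2*√5522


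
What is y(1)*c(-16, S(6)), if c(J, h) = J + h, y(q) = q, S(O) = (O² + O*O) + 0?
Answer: 56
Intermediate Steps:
S(O) = 2*O² (S(O) = (O² + O²) + 0 = 2*O² + 0 = 2*O²)
y(1)*c(-16, S(6)) = 1*(-16 + 2*6²) = 1*(-16 + 2*36) = 1*(-16 + 72) = 1*56 = 56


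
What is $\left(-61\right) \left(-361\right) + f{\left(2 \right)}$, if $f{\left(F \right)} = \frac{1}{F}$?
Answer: $\frac{44043}{2} \approx 22022.0$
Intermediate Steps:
$\left(-61\right) \left(-361\right) + f{\left(2 \right)} = \left(-61\right) \left(-361\right) + \frac{1}{2} = 22021 + \frac{1}{2} = \frac{44043}{2}$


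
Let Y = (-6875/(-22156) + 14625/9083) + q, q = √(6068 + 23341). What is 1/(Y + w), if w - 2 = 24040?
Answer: 973748101082535150068/23411530854299941335635545 - 40498724119730704*√29409/23411530854299941335635545 ≈ 4.1296e-5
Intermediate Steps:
w = 24042 (w = 2 + 24040 = 24042)
q = √29409 ≈ 171.49
Y = 386477125/201242948 + √29409 (Y = (-6875/(-22156) + 14625/9083) + √29409 = (-6875*(-1/22156) + 14625*(1/9083)) + √29409 = (6875/22156 + 14625/9083) + √29409 = 386477125/201242948 + √29409 ≈ 173.41)
1/(Y + w) = 1/((386477125/201242948 + √29409) + 24042) = 1/(4838669432941/201242948 + √29409)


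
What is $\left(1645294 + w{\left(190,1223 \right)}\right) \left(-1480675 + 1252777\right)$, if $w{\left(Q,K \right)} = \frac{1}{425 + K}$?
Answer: $- \frac{308966390811837}{824} \approx -3.7496 \cdot 10^{11}$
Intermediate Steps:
$\left(1645294 + w{\left(190,1223 \right)}\right) \left(-1480675 + 1252777\right) = \left(1645294 + \frac{1}{425 + 1223}\right) \left(-1480675 + 1252777\right) = \left(1645294 + \frac{1}{1648}\right) \left(-227898\right) = \frac{2711444513}{1648} \left(-227898\right) = - \frac{308966390811837}{824}$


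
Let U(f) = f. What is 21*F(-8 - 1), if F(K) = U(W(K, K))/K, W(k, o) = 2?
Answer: -14/3 ≈ -4.6667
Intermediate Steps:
F(K) = 2/K
21*F(-8 - 1) = 21*(2/(-8 - 1)) = 21*(2/(-9)) = 21*(2*(-⅑)) = 21*(-2/9) = -14/3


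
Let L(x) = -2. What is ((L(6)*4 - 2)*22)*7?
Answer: -1540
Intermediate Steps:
((L(6)*4 - 2)*22)*7 = ((-2*4 - 2)*22)*7 = ((-8 - 2)*22)*7 = -10*22*7 = -220*7 = -1540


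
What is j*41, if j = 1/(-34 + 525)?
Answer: 41/491 ≈ 0.083503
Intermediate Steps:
j = 1/491 ≈ 0.0020367
j*41 = (1/491)*41 = 41/491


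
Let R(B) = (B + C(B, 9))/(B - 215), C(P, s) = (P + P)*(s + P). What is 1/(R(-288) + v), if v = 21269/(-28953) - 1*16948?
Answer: -14563359/251475031087 ≈ -5.7912e-5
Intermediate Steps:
C(P, s) = 2*P*(P + s) (C(P, s) = (2*P)*(P + s) = 2*P*(P + s))
v = -490716713/28953 (v = 21269*(-1/28953) - 16948 = -21269/28953 - 16948 = -490716713/28953 ≈ -16949.)
R(B) = (B + 2*B*(9 + B))/(-215 + B) (R(B) = (B + 2*B*(B + 9))/(B - 215) = (B + 2*B*(9 + B))/(-215 + B))
1/(R(-288) + v) = 1/(-288*(19 + 2*(-288))/(-215 - 288) - 490716713/28953) = 1/(-288*(19 - 576)/(-503) - 490716713/28953) = 1/(-288*(-1/503)*(-557) - 490716713/28953) = 1/(-160416/503 - 490716713/28953) = 1/(-251475031087/14563359) = -14563359/251475031087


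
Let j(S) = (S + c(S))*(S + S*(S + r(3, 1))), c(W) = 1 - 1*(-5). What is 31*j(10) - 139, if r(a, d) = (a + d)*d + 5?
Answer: 99061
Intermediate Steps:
r(a, d) = 5 + d*(a + d) (r(a, d) = d*(a + d) + 5 = 5 + d*(a + d))
c(W) = 6 (c(W) = 1 + 5 = 6)
j(S) = (6 + S)*(S + S*(9 + S)) (j(S) = (S + 6)*(S + S*(S + (5 + 1² + 3*1))) = (6 + S)*(S + S*(S + (5 + 1 + 3))) = (6 + S)*(S + S*(S + 9)) = (6 + S)*(S + S*(9 + S)))
31*j(10) - 139 = 31*(10*(60 + 10² + 16*10)) - 139 = 31*(10*(60 + 100 + 160)) - 139 = 31*(10*320) - 139 = 31*3200 - 139 = 99200 - 139 = 99061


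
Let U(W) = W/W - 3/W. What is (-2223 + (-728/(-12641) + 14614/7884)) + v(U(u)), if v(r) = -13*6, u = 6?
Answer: -114565483859/49830822 ≈ -2299.1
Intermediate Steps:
U(W) = 1 - 3/W
v(r) = -78
(-2223 + (-728/(-12641) + 14614/7884)) + v(U(u)) = (-2223 + (-728/(-12641) + 14614/7884)) - 78 = (-2223 + (-728*(-1/12641) + 14614*(1/7884))) - 78 = (-2223 + (728/12641 + 7307/3942)) - 78 = (-2223 + 95237563/49830822) - 78 = -110678679743/49830822 - 78 = -114565483859/49830822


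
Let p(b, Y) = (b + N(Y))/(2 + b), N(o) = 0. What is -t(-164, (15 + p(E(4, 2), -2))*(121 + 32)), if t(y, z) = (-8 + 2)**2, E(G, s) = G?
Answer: -36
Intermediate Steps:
p(b, Y) = b/(2 + b) (p(b, Y) = (b + 0)/(2 + b) = b/(2 + b))
t(y, z) = 36 (t(y, z) = (-6)**2 = 36)
-t(-164, (15 + p(E(4, 2), -2))*(121 + 32)) = -1*36 = -36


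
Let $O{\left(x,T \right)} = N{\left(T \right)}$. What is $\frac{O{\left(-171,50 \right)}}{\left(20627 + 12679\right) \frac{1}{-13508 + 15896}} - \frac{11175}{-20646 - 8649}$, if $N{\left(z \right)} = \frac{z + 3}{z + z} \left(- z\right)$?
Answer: $- \frac{2351828}{1548729} \approx -1.5186$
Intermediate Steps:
$N{\left(z \right)} = - \frac{3}{2} - \frac{z}{2}$ ($N{\left(z \right)} = \frac{3 + z}{2 z} \left(- z\right) = - \frac{3}{2} - \frac{z}{2}$)
$O{\left(x,T \right)} = - \frac{3}{2} - \frac{T}{2}$
$\frac{O{\left(-171,50 \right)}}{\left(20627 + 12679\right) \frac{1}{-13508 + 15896}} - \frac{11175}{-20646 - 8649} = \frac{- \frac{3}{2} - 25}{\left(20627 + 12679\right) \frac{1}{-13508 + 15896}} - \frac{11175}{-20646 - 8649} = \frac{- \frac{3}{2} - 25}{33306 \cdot \frac{1}{2388}} - \frac{11175}{-20646 - 8649} = - \frac{53}{2 \cdot 33306 \cdot \frac{1}{2388}} - \frac{11175}{-29295} = - \frac{53}{2 \cdot \frac{5551}{398}} - - \frac{745}{1953} = \left(- \frac{53}{2}\right) \frac{398}{5551} + \frac{745}{1953} = - \frac{10547}{5551} + \frac{745}{1953} = - \frac{2351828}{1548729}$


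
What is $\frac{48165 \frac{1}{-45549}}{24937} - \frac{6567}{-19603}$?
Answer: $\frac{2486072772892}{7422057887013} \approx 0.33496$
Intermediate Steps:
$\frac{48165 \frac{1}{-45549}}{24937} - \frac{6567}{-19603} = 48165 \left(- \frac{1}{45549}\right) \frac{1}{24937} - - \frac{6567}{19603} = \left(- \frac{16055}{15183}\right) \frac{1}{24937} + \frac{6567}{19603} = - \frac{16055}{378618471} + \frac{6567}{19603} = \frac{2486072772892}{7422057887013}$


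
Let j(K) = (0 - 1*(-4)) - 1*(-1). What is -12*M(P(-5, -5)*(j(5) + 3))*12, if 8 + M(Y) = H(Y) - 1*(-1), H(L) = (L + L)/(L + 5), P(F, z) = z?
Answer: 4752/7 ≈ 678.86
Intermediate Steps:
j(K) = 5 (j(K) = (0 + 4) + 1 = 4 + 1 = 5)
H(L) = 2*L/(5 + L) (H(L) = (2*L)/(5 + L) = 2*L/(5 + L))
M(Y) = -7 + 2*Y/(5 + Y) (M(Y) = -8 + (2*Y/(5 + Y) - 1*(-1)) = -8 + (2*Y/(5 + Y) + 1) = -8 + (1 + 2*Y/(5 + Y)) = -7 + 2*Y/(5 + Y))
-12*M(P(-5, -5)*(j(5) + 3))*12 = -60*(-7 - (-5)*(5 + 3))/(5 - 5*(5 + 3))*12 = -60*(-7 - (-5)*8)/(5 - 5*8)*12 = -60*(-7 - 1*(-40))/(5 - 40)*12 = -60*(-7 + 40)/(-35)*12 = -60*(-1)*33/35*12 = -12*(-33/7)*12 = (396/7)*12 = 4752/7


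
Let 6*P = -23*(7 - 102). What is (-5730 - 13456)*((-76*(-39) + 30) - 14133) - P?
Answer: 1282274939/6 ≈ 2.1371e+8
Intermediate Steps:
P = 2185/6 (P = (-23*(7 - 102))/6 = (-23*(-95))/6 = (⅙)*2185 = 2185/6 ≈ 364.17)
(-5730 - 13456)*((-76*(-39) + 30) - 14133) - P = (-5730 - 13456)*((-76*(-39) + 30) - 14133) - 1*2185/6 = -19186*((2964 + 30) - 14133) - 2185/6 = -19186*(2994 - 14133) - 2185/6 = -19186*(-11139) - 2185/6 = 213712854 - 2185/6 = 1282274939/6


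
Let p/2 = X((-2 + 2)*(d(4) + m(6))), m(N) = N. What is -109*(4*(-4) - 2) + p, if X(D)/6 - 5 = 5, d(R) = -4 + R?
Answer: 2082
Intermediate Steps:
X(D) = 60 (X(D) = 30 + 6*5 = 30 + 30 = 60)
p = 120 (p = 2*60 = 120)
-109*(4*(-4) - 2) + p = -109*(4*(-4) - 2) + 120 = -109*(-16 - 2) + 120 = -109*(-18) + 120 = 1962 + 120 = 2082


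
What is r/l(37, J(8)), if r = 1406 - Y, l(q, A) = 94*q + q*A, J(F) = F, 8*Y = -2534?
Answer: 2297/5032 ≈ 0.45648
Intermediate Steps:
Y = -1267/4 (Y = (⅛)*(-2534) = -1267/4 ≈ -316.75)
l(q, A) = 94*q + A*q
r = 6891/4 (r = 1406 - 1*(-1267/4) = 1406 + 1267/4 = 6891/4 ≈ 1722.8)
r/l(37, J(8)) = 6891/(4*((37*(94 + 8)))) = 6891/(4*((37*102))) = (6891/4)/3774 = (6891/4)*(1/3774) = 2297/5032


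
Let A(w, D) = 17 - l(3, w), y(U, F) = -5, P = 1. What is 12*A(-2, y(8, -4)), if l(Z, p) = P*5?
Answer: 144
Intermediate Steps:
l(Z, p) = 5 (l(Z, p) = 1*5 = 5)
A(w, D) = 12 (A(w, D) = 17 - 1*5 = 17 - 5 = 12)
12*A(-2, y(8, -4)) = 12*12 = 144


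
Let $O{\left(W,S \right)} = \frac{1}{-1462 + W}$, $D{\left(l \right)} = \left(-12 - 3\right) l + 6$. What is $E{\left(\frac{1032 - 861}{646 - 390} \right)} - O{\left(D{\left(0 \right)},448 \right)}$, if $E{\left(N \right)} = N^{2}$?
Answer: $\frac{2665027}{5963776} \approx 0.44687$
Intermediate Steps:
$D{\left(l \right)} = 6 - 15 l$ ($D{\left(l \right)} = - 15 l + 6 = 6 - 15 l$)
$E{\left(\frac{1032 - 861}{646 - 390} \right)} - O{\left(D{\left(0 \right)},448 \right)} = \left(\frac{1032 - 861}{646 - 390}\right)^{2} - \frac{1}{-1462 + \left(6 - 0\right)} = \left(\frac{171}{256}\right)^{2} - \frac{1}{-1462 + \left(6 + 0\right)} = \left(171 \cdot \frac{1}{256}\right)^{2} - \frac{1}{-1462 + 6} = \left(\frac{171}{256}\right)^{2} - \frac{1}{-1456} = \frac{29241}{65536} - - \frac{1}{1456} = \frac{29241}{65536} + \frac{1}{1456} = \frac{2665027}{5963776}$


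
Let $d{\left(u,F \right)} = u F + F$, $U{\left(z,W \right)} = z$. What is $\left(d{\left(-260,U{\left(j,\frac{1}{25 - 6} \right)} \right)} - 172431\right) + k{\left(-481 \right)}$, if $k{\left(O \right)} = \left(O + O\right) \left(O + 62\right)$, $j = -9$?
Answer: $232978$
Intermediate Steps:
$d{\left(u,F \right)} = F + F u$ ($d{\left(u,F \right)} = F u + F = F + F u$)
$k{\left(O \right)} = 2 O \left(62 + O\right)$
$\left(d{\left(-260,U{\left(j,\frac{1}{25 - 6} \right)} \right)} - 172431\right) + k{\left(-481 \right)} = \left(- 9 \left(1 - 260\right) - 172431\right) + 2 \left(-481\right) \left(62 - 481\right) = \left(\left(-9\right) \left(-259\right) - 172431\right) + 2 \left(-481\right) \left(-419\right) = \left(2331 - 172431\right) + 403078 = -170100 + 403078 = 232978$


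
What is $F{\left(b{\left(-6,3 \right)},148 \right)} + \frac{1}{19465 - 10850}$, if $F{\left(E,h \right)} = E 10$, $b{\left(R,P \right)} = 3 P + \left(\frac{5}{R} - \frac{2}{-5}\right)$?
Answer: $\frac{2214058}{25845} \approx 85.667$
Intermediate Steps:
$b{\left(R,P \right)} = \frac{2}{5} + 3 P + \frac{5}{R}$ ($b{\left(R,P \right)} = 3 P + \left(\frac{5}{R} - - \frac{2}{5}\right) = 3 P + \left(\frac{5}{R} + \frac{2}{5}\right) = 3 P + \left(\frac{2}{5} + \frac{5}{R}\right) = \frac{2}{5} + 3 P + \frac{5}{R}$)
$F{\left(E,h \right)} = 10 E$
$F{\left(b{\left(-6,3 \right)},148 \right)} + \frac{1}{19465 - 10850} = 10 \left(\frac{2}{5} + 3 \cdot 3 + \frac{5}{-6}\right) + \frac{1}{19465 - 10850} = 10 \left(\frac{2}{5} + 9 + 5 \left(- \frac{1}{6}\right)\right) + \frac{1}{8615} = 10 \left(\frac{2}{5} + 9 - \frac{5}{6}\right) + \frac{1}{8615} = 10 \cdot \frac{257}{30} + \frac{1}{8615} = \frac{257}{3} + \frac{1}{8615} = \frac{2214058}{25845}$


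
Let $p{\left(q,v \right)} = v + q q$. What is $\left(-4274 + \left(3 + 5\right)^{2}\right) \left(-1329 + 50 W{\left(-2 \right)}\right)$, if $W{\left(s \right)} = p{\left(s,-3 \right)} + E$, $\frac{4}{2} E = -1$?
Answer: $5489840$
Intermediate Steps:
$p{\left(q,v \right)} = v + q^{2}$
$E = - \frac{1}{2}$ ($E = \frac{1}{2} \left(-1\right) = - \frac{1}{2} \approx -0.5$)
$W{\left(s \right)} = - \frac{7}{2} + s^{2}$ ($W{\left(s \right)} = \left(-3 + s^{2}\right) - \frac{1}{2} = - \frac{7}{2} + s^{2}$)
$\left(-4274 + \left(3 + 5\right)^{2}\right) \left(-1329 + 50 W{\left(-2 \right)}\right) = \left(-4274 + \left(3 + 5\right)^{2}\right) \left(-1329 + 50 \left(- \frac{7}{2} + \left(-2\right)^{2}\right)\right) = \left(-4274 + 8^{2}\right) \left(-1329 + 50 \left(- \frac{7}{2} + 4\right)\right) = \left(-4274 + 64\right) \left(-1329 + 50 \cdot \frac{1}{2}\right) = - 4210 \left(-1329 + 25\right) = \left(-4210\right) \left(-1304\right) = 5489840$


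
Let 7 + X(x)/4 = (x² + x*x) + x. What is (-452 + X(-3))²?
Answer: 176400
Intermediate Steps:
X(x) = -28 + 4*x + 8*x² (X(x) = -28 + 4*((x² + x*x) + x) = -28 + 4*((x² + x²) + x) = -28 + 4*(2*x² + x) = -28 + 4*(x + 2*x²) = -28 + (4*x + 8*x²) = -28 + 4*x + 8*x²)
(-452 + X(-3))² = (-452 + (-28 + 4*(-3) + 8*(-3)²))² = (-452 + (-28 - 12 + 8*9))² = (-452 + (-28 - 12 + 72))² = (-452 + 32)² = (-420)² = 176400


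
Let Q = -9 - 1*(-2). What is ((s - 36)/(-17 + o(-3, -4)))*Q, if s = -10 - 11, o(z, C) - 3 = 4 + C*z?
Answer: 399/2 ≈ 199.50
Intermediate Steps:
o(z, C) = 7 + C*z (o(z, C) = 3 + (4 + C*z) = 7 + C*z)
Q = -7 (Q = -9 + 2 = -7)
s = -21
((s - 36)/(-17 + o(-3, -4)))*Q = ((-21 - 36)/(-17 + (7 - 4*(-3))))*(-7) = -57/(-17 + (7 + 12))*(-7) = -57/(-17 + 19)*(-7) = -57/2*(-7) = 399/2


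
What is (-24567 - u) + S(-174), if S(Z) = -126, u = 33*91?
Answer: -27696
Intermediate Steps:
u = 3003
(-24567 - u) + S(-174) = (-24567 - 1*3003) - 126 = (-24567 - 3003) - 126 = -27570 - 126 = -27696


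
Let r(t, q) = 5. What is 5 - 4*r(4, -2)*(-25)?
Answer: 505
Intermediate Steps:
5 - 4*r(4, -2)*(-25) = 5 - 4*5*(-25) = 5 - 20*(-25) = 5 + 500 = 505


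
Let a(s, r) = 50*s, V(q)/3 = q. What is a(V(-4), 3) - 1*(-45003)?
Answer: 44403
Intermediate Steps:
V(q) = 3*q
a(V(-4), 3) - 1*(-45003) = 50*(3*(-4)) - 1*(-45003) = 50*(-12) + 45003 = -600 + 45003 = 44403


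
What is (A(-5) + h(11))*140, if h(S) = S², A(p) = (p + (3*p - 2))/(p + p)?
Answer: 17248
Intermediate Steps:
A(p) = (-2 + 4*p)/(2*p) (A(p) = (p + (-2 + 3*p))/((2*p)) = (-2 + 4*p)*(1/(2*p)) = (-2 + 4*p)/(2*p))
(A(-5) + h(11))*140 = ((2 - 1/(-5)) + 11²)*140 = ((2 - 1*(-⅕)) + 121)*140 = ((2 + ⅕) + 121)*140 = (11/5 + 121)*140 = (616/5)*140 = 17248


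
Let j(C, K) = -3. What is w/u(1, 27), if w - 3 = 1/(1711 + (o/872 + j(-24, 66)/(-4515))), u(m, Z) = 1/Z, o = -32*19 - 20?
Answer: 45460058193/561125923 ≈ 81.016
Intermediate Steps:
o = -628 (o = -608 - 20 = -628)
w = 1683705859/561125923 (w = 3 + 1/(1711 + (-628/872 - 3/(-4515))) = 3 + 1/(1711 + (-628*1/872 - 3*(-1/4515))) = 3 + 1/(1711 + (-157/218 + 1/1505)) = 3 + 1/(1711 - 236067/328090) = 3 + 1/(561125923/328090) = 3 + 328090/561125923 = 1683705859/561125923 ≈ 3.0006)
w/u(1, 27) = 1683705859/(561125923*(1/27)) = (1683705859/561125923)*27 = 45460058193/561125923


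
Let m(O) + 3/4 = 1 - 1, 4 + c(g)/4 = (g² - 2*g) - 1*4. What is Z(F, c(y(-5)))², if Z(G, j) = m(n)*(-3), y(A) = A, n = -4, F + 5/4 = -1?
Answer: 81/16 ≈ 5.0625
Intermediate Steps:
F = -9/4 (F = -5/4 - 1 = -9/4 ≈ -2.2500)
c(g) = -32 - 8*g + 4*g² (c(g) = -16 + 4*((g² - 2*g) - 1*4) = -16 + 4*((g² - 2*g) - 4) = -16 + 4*(-4 + g² - 2*g) = -16 + (-16 - 8*g + 4*g²) = -32 - 8*g + 4*g²)
m(O) = -¾ (m(O) = -¾ + (1 - 1) = -¾ + 0 = -¾)
Z(G, j) = 9/4 (Z(G, j) = -¾*(-3) = 9/4)
Z(F, c(y(-5)))² = (9/4)² = 81/16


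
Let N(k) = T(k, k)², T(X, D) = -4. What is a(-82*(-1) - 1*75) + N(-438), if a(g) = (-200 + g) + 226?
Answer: 49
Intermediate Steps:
N(k) = 16 (N(k) = (-4)² = 16)
a(g) = 26 + g
a(-82*(-1) - 1*75) + N(-438) = (26 + (-82*(-1) - 1*75)) + 16 = (26 + (82 - 75)) + 16 = (26 + 7) + 16 = 33 + 16 = 49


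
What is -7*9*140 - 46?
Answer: -8866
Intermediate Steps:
-7*9*140 - 46 = -63*140 - 46 = -8820 - 46 = -8866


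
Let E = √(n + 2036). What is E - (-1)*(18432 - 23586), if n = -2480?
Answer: -5154 + 2*I*√111 ≈ -5154.0 + 21.071*I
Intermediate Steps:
E = 2*I*√111 (E = √(-2480 + 2036) = √(-444) = 2*I*√111 ≈ 21.071*I)
E - (-1)*(18432 - 23586) = 2*I*√111 - (-1)*(18432 - 23586) = 2*I*√111 - (-1)*(-5154) = 2*I*√111 - 1*5154 = 2*I*√111 - 5154 = -5154 + 2*I*√111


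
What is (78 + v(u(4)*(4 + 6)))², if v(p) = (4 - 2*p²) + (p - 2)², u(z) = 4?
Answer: 2802276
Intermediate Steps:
v(p) = 4 + (-2 + p)² - 2*p² (v(p) = (4 - 2*p²) + (-2 + p)² = 4 + (-2 + p)² - 2*p²)
(78 + v(u(4)*(4 + 6)))² = (78 + (8 - (4*(4 + 6))² - 16*(4 + 6)))² = (78 + (8 - (4*10)² - 16*10))² = (78 + (8 - 1*40² - 4*40))² = (78 + (8 - 1*1600 - 160))² = (78 + (8 - 1600 - 160))² = (78 - 1752)² = (-1674)² = 2802276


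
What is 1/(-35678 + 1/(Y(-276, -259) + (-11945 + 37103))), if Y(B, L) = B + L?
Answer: -24623/878499393 ≈ -2.8028e-5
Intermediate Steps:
1/(-35678 + 1/(Y(-276, -259) + (-11945 + 37103))) = 1/(-35678 + 1/((-276 - 259) + (-11945 + 37103))) = 1/(-35678 + 1/(-535 + 25158)) = 1/(-35678 + 1/24623) = 1/(-878499393/24623) = -24623/878499393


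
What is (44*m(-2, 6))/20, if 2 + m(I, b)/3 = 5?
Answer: 99/5 ≈ 19.800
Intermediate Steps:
m(I, b) = 9 (m(I, b) = -6 + 3*5 = -6 + 15 = 9)
(44*m(-2, 6))/20 = (44*9)/20 = 396*(1/20) = 99/5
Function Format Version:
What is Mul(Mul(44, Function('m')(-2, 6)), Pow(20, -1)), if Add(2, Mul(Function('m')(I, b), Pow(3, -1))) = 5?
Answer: Rational(99, 5) ≈ 19.800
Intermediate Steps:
Function('m')(I, b) = 9 (Function('m')(I, b) = Add(-6, Mul(3, 5)) = Add(-6, 15) = 9)
Mul(Mul(44, Function('m')(-2, 6)), Pow(20, -1)) = Mul(Mul(44, 9), Pow(20, -1)) = Mul(396, Rational(1, 20)) = Rational(99, 5)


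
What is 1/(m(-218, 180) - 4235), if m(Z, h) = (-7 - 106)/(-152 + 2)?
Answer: -150/635137 ≈ -0.00023617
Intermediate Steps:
m(Z, h) = 113/150 (m(Z, h) = -113/(-150) = -113*(-1/150) = 113/150)
1/(m(-218, 180) - 4235) = 1/(113/150 - 4235) = 1/(-635137/150) = -150/635137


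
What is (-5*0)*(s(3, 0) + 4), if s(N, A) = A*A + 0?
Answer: 0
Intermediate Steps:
s(N, A) = A² (s(N, A) = A² + 0 = A²)
(-5*0)*(s(3, 0) + 4) = (-5*0)*(0² + 4) = 0*(0 + 4) = 0*4 = 0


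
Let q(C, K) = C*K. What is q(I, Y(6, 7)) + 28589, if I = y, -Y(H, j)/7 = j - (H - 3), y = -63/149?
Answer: 4261525/149 ≈ 28601.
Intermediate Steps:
y = -63/149 (y = -63*1/149 = -63/149 ≈ -0.42282)
Y(H, j) = -21 - 7*j + 7*H (Y(H, j) = -7*(j - (H - 3)) = -7*(j - (-3 + H)) = -7*(j + (3 - H)) = -7*(3 + j - H) = -21 - 7*j + 7*H)
I = -63/149 ≈ -0.42282
q(I, Y(6, 7)) + 28589 = -63*(-21 - 7*7 + 7*6)/149 + 28589 = -63*(-21 - 49 + 42)/149 + 28589 = -63/149*(-28) + 28589 = 1764/149 + 28589 = 4261525/149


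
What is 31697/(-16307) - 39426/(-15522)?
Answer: 25153158/42186209 ≈ 0.59624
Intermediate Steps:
31697/(-16307) - 39426/(-15522) = 31697*(-1/16307) - 39426*(-1/15522) = -31697/16307 + 6571/2587 = 25153158/42186209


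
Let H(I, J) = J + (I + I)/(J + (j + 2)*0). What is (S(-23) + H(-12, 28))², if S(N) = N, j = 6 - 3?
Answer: 841/49 ≈ 17.163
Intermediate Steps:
j = 3
H(I, J) = J + 2*I/J (H(I, J) = J + (I + I)/(J + (3 + 2)*0) = J + (2*I)/(J + 5*0) = J + (2*I)/(J + 0) = J + (2*I)/J = J + 2*I/J)
(S(-23) + H(-12, 28))² = (-23 + (28 + 2*(-12)/28))² = (-23 + (28 + 2*(-12)*(1/28)))² = (-23 + (28 - 6/7))² = (-23 + 190/7)² = (29/7)² = 841/49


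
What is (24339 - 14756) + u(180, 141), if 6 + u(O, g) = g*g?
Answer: 29458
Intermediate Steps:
u(O, g) = -6 + g**2 (u(O, g) = -6 + g*g = -6 + g**2)
(24339 - 14756) + u(180, 141) = (24339 - 14756) + (-6 + 141**2) = 9583 + (-6 + 19881) = 9583 + 19875 = 29458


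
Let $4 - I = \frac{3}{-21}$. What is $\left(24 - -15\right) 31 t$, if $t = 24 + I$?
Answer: $\frac{238173}{7} \approx 34025.0$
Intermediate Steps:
$I = \frac{29}{7}$ ($I = 4 - \frac{3}{-21} = 4 - 3 \left(- \frac{1}{21}\right) = 4 - - \frac{1}{7} = 4 + \frac{1}{7} = \frac{29}{7} \approx 4.1429$)
$t = \frac{197}{7}$ ($t = 24 + \frac{29}{7} = \frac{197}{7} \approx 28.143$)
$\left(24 - -15\right) 31 t = \left(24 - -15\right) 31 \cdot \frac{197}{7} = \left(24 + 15\right) 31 \cdot \frac{197}{7} = 39 \cdot 31 \cdot \frac{197}{7} = 1209 \cdot \frac{197}{7} = \frac{238173}{7}$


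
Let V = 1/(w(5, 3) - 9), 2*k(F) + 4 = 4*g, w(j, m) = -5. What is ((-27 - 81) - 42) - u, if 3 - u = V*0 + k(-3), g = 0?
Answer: -155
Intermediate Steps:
k(F) = -2 (k(F) = -2 + (4*0)/2 = -2 + (½)*0 = -2 + 0 = -2)
V = -1/14 (V = 1/(-5 - 9) = 1/(-14) = -1/14 ≈ -0.071429)
u = 5 (u = 3 - (-1/14*0 - 2) = 3 - (0 - 2) = 3 - 1*(-2) = 3 + 2 = 5)
((-27 - 81) - 42) - u = ((-27 - 81) - 42) - 1*5 = (-108 - 42) - 5 = -150 - 5 = -155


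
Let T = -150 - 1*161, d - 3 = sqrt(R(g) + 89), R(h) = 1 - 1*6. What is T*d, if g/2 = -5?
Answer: -933 - 622*sqrt(21) ≈ -3783.4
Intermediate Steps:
g = -10 (g = 2*(-5) = -10)
R(h) = -5 (R(h) = 1 - 6 = -5)
d = 3 + 2*sqrt(21) (d = 3 + sqrt(-5 + 89) = 3 + sqrt(84) = 3 + 2*sqrt(21) ≈ 12.165)
T = -311 (T = -150 - 161 = -311)
T*d = -311*(3 + 2*sqrt(21)) = -933 - 622*sqrt(21)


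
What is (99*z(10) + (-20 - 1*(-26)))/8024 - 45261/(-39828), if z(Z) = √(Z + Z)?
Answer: 7571109/6657914 + 99*√5/4012 ≈ 1.1923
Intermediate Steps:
z(Z) = √2*√Z (z(Z) = √(2*Z) = √2*√Z)
(99*z(10) + (-20 - 1*(-26)))/8024 - 45261/(-39828) = (99*(√2*√10) + (-20 - 1*(-26)))/8024 - 45261/(-39828) = (99*(2*√5) + (-20 + 26))*(1/8024) - 45261*(-1/39828) = (198*√5 + 6)*(1/8024) + 15087/13276 = (6 + 198*√5)*(1/8024) + 15087/13276 = (3/4012 + 99*√5/4012) + 15087/13276 = 7571109/6657914 + 99*√5/4012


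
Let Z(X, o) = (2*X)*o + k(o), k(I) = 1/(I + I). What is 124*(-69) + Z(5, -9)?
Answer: -155629/18 ≈ -8646.1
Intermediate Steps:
k(I) = 1/(2*I)
Z(X, o) = 1/(2*o) + 2*X*o (Z(X, o) = (2*X)*o + 1/(2*o) = 2*X*o + 1/(2*o) = 1/(2*o) + 2*X*o)
124*(-69) + Z(5, -9) = 124*(-69) + ((1/2)/(-9) + 2*5*(-9)) = -8556 + ((1/2)*(-1/9) - 90) = -8556 + (-1/18 - 90) = -8556 - 1621/18 = -155629/18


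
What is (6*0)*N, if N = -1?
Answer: 0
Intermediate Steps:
(6*0)*N = (6*0)*(-1) = 0*(-1) = 0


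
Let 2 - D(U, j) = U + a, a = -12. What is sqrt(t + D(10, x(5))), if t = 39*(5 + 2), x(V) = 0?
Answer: sqrt(277) ≈ 16.643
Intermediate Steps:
t = 273 (t = 39*7 = 273)
D(U, j) = 14 - U (D(U, j) = 2 - (U - 12) = 2 - (-12 + U) = 2 + (12 - U) = 14 - U)
sqrt(t + D(10, x(5))) = sqrt(273 + (14 - 1*10)) = sqrt(273 + (14 - 10)) = sqrt(273 + 4) = sqrt(277)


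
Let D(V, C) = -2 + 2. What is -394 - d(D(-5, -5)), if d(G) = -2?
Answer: -392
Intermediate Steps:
D(V, C) = 0
-394 - d(D(-5, -5)) = -394 - 1*(-2) = -394 + 2 = -392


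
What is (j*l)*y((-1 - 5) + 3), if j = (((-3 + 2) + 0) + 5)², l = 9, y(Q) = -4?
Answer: -576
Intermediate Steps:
j = 16 (j = ((-1 + 0) + 5)² = (-1 + 5)² = 4² = 16)
(j*l)*y((-1 - 5) + 3) = (16*9)*(-4) = 144*(-4) = -576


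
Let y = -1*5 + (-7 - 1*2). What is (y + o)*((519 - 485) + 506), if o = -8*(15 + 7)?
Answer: -102600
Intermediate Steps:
o = -176 (o = -8*22 = -176)
y = -14 (y = -5 + (-7 - 2) = -5 - 9 = -14)
(y + o)*((519 - 485) + 506) = (-14 - 176)*((519 - 485) + 506) = -190*(34 + 506) = -190*540 = -102600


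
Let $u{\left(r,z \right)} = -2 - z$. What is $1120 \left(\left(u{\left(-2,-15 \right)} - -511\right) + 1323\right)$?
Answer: $2068640$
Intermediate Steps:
$1120 \left(\left(u{\left(-2,-15 \right)} - -511\right) + 1323\right) = 1120 \left(\left(\left(-2 - -15\right) - -511\right) + 1323\right) = 1120 \left(\left(\left(-2 + 15\right) + 511\right) + 1323\right) = 1120 \left(\left(13 + 511\right) + 1323\right) = 1120 \left(524 + 1323\right) = 1120 \cdot 1847 = 2068640$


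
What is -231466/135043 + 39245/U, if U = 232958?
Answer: -48622093893/31459347194 ≈ -1.5456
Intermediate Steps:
-231466/135043 + 39245/U = -231466/135043 + 39245/232958 = -48622093893/31459347194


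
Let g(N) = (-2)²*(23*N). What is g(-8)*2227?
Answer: -1639072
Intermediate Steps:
g(N) = 92*N (g(N) = 4*(23*N) = 92*N)
g(-8)*2227 = (92*(-8))*2227 = -736*2227 = -1639072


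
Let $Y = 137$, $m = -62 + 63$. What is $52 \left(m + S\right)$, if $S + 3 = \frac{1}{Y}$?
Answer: $- \frac{14196}{137} \approx -103.62$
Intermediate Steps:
$m = 1$
$S = - \frac{410}{137}$ ($S = -3 + \frac{1}{137} = - \frac{410}{137} \approx -2.9927$)
$52 \left(m + S\right) = 52 \left(1 - \frac{410}{137}\right) = 52 \left(- \frac{273}{137}\right) = - \frac{14196}{137}$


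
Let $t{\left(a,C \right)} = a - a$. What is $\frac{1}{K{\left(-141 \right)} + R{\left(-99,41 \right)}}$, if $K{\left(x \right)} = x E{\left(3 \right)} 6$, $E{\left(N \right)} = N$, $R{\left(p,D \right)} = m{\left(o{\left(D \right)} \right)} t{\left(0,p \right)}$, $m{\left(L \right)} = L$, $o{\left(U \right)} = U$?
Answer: $- \frac{1}{2538} \approx -0.00039401$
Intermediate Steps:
$t{\left(a,C \right)} = 0$
$R{\left(p,D \right)} = 0$ ($R{\left(p,D \right)} = D 0 = 0$)
$K{\left(x \right)} = 18 x$ ($K{\left(x \right)} = x 3 \cdot 6 = 3 x 6 = 18 x$)
$\frac{1}{K{\left(-141 \right)} + R{\left(-99,41 \right)}} = \frac{1}{18 \left(-141\right) + 0} = \frac{1}{-2538 + 0} = \frac{1}{-2538} = - \frac{1}{2538}$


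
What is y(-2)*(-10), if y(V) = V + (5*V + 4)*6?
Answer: 380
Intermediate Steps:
y(V) = 24 + 31*V (y(V) = V + (4 + 5*V)*6 = V + (24 + 30*V) = 24 + 31*V)
y(-2)*(-10) = (24 + 31*(-2))*(-10) = (24 - 62)*(-10) = -38*(-10) = 380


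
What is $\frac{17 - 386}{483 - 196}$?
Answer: $- \frac{9}{7} \approx -1.2857$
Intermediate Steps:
$\frac{17 - 386}{483 - 196} = - \frac{369}{287} = \left(-369\right) \frac{1}{287} = - \frac{9}{7}$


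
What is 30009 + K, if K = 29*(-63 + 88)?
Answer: 30734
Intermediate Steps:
K = 725 (K = 29*25 = 725)
30009 + K = 30009 + 725 = 30734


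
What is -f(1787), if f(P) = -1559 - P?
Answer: 3346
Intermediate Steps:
-f(1787) = -(-1559 - 1*1787) = -(-1559 - 1787) = -1*(-3346) = 3346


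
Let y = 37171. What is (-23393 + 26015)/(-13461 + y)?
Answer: 1311/11855 ≈ 0.11059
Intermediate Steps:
(-23393 + 26015)/(-13461 + y) = (-23393 + 26015)/(-13461 + 37171) = 2622/23710 = 2622*(1/23710) = 1311/11855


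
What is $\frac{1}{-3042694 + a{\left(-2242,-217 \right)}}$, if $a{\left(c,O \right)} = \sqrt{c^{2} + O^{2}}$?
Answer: $- \frac{3042694}{9257981703983} - \frac{\sqrt{5073653}}{9257981703983} \approx -3.289 \cdot 10^{-7}$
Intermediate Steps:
$a{\left(c,O \right)} = \sqrt{O^{2} + c^{2}}$
$\frac{1}{-3042694 + a{\left(-2242,-217 \right)}} = \frac{1}{-3042694 + \sqrt{\left(-217\right)^{2} + \left(-2242\right)^{2}}} = \frac{1}{-3042694 + \sqrt{47089 + 5026564}} = \frac{1}{-3042694 + \sqrt{5073653}}$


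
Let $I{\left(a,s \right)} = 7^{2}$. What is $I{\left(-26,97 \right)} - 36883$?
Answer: $-36834$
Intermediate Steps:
$I{\left(a,s \right)} = 49$
$I{\left(-26,97 \right)} - 36883 = 49 - 36883 = -36834$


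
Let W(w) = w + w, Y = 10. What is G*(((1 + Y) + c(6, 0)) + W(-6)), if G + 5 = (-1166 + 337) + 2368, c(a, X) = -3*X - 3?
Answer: -6136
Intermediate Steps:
c(a, X) = -3 - 3*X
G = 1534 (G = -5 + ((-1166 + 337) + 2368) = -5 + (-829 + 2368) = -5 + 1539 = 1534)
W(w) = 2*w
G*(((1 + Y) + c(6, 0)) + W(-6)) = 1534*(((1 + 10) + (-3 - 3*0)) + 2*(-6)) = 1534*((11 + (-3 + 0)) - 12) = 1534*((11 - 3) - 12) = 1534*(8 - 12) = 1534*(-4) = -6136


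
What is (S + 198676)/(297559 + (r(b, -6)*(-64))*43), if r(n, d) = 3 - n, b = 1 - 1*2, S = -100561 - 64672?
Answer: 33443/286551 ≈ 0.11671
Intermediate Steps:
S = -165233
b = -1 (b = 1 - 2 = -1)
(S + 198676)/(297559 + (r(b, -6)*(-64))*43) = (-165233 + 198676)/(297559 + ((3 - 1*(-1))*(-64))*43) = 33443/(297559 + ((3 + 1)*(-64))*43) = 33443/(297559 + (4*(-64))*43) = 33443/(297559 - 256*43) = 33443/(297559 - 11008) = 33443/286551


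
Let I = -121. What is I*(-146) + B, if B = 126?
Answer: 17792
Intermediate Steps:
I*(-146) + B = -121*(-146) + 126 = 17666 + 126 = 17792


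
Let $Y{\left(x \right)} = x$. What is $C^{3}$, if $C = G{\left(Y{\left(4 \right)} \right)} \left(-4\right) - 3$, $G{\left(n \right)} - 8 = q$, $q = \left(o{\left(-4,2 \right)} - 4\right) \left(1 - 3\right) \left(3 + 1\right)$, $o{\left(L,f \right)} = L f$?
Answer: $-73560059$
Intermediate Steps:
$q = 96$ ($q = \left(\left(-4\right) 2 - 4\right) \left(1 - 3\right) \left(3 + 1\right) = \left(-8 - 4\right) \left(\left(-2\right) 4\right) = \left(-12\right) \left(-8\right) = 96$)
$G{\left(n \right)} = 104$ ($G{\left(n \right)} = 8 + 96 = 104$)
$C = -419$ ($C = 104 \left(-4\right) - 3 = -416 - 3 = -419$)
$C^{3} = \left(-419\right)^{3} = -73560059$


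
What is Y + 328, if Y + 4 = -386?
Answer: -62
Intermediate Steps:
Y = -390 (Y = -4 - 386 = -390)
Y + 328 = -390 + 328 = -62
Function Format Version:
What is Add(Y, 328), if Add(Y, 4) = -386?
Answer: -62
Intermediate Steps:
Y = -390 (Y = Add(-4, -386) = -390)
Add(Y, 328) = Add(-390, 328) = -62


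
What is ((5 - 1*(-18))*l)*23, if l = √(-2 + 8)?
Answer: 529*√6 ≈ 1295.8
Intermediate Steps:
l = √6 ≈ 2.4495
((5 - 1*(-18))*l)*23 = ((5 - 1*(-18))*√6)*23 = ((5 + 18)*√6)*23 = (23*√6)*23 = 529*√6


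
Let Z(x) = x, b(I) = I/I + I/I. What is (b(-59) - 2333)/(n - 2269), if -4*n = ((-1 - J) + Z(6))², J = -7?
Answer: 2331/2305 ≈ 1.0113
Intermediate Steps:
b(I) = 2 (b(I) = 1 + 1 = 2)
n = -36 (n = -((-1 - 1*(-7)) + 6)²/4 = -((-1 + 7) + 6)²/4 = -(6 + 6)²/4 = -¼*12² = -¼*144 = -36)
(b(-59) - 2333)/(n - 2269) = (2 - 2333)/(-36 - 2269) = -2331/(-2305) = -2331*(-1/2305) = 2331/2305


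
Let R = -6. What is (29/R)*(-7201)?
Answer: 208829/6 ≈ 34805.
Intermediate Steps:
(29/R)*(-7201) = (29/(-6))*(-7201) = (29*(-1/6))*(-7201) = -29/6*(-7201) = 208829/6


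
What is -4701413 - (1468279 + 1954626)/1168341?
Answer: -5492856988738/1168341 ≈ -4.7014e+6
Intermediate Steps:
-4701413 - (1468279 + 1954626)/1168341 = -4701413 - 3422905/1168341 = -5492856988738/1168341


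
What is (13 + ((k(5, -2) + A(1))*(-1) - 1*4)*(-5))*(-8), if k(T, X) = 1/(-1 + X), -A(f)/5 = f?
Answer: -152/3 ≈ -50.667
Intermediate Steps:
A(f) = -5*f
(13 + ((k(5, -2) + A(1))*(-1) - 1*4)*(-5))*(-8) = (13 + ((1/(-1 - 2) - 5*1)*(-1) - 1*4)*(-5))*(-8) = (13 + ((1/(-3) - 5)*(-1) - 4)*(-5))*(-8) = (13 + ((-1/3 - 5)*(-1) - 4)*(-5))*(-8) = (13 + (-16/3*(-1) - 4)*(-5))*(-8) = (13 + (16/3 - 4)*(-5))*(-8) = (13 + (4/3)*(-5))*(-8) = (13 - 20/3)*(-8) = (19/3)*(-8) = -152/3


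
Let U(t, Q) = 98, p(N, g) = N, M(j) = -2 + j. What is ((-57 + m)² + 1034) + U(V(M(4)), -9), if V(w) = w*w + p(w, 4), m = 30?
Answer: 1861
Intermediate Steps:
V(w) = w + w² (V(w) = w*w + w = w² + w = w + w²)
((-57 + m)² + 1034) + U(V(M(4)), -9) = ((-57 + 30)² + 1034) + 98 = ((-27)² + 1034) + 98 = (729 + 1034) + 98 = 1763 + 98 = 1861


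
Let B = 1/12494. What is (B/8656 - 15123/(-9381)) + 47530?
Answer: 16074192860357591/338178996128 ≈ 47532.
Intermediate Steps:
B = 1/12494 ≈ 8.0038e-5
(B/8656 - 15123/(-9381)) + 47530 = ((1/12494)/8656 - 15123/(-9381)) + 47530 = ((1/12494)*(1/8656) - 15123*(-1/9381)) + 47530 = (1/108148064 + 5041/3127) + 47530 = 545174393751/338178996128 + 47530 = 16074192860357591/338178996128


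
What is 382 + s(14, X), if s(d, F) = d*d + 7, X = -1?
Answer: 585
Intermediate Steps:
s(d, F) = 7 + d² (s(d, F) = d² + 7 = 7 + d²)
382 + s(14, X) = 382 + (7 + 14²) = 382 + (7 + 196) = 382 + 203 = 585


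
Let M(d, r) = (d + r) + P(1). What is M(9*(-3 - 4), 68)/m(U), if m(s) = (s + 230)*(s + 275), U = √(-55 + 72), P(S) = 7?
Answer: 189801/999594466 - 1515*√17/999594466 ≈ 0.00018363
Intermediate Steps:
M(d, r) = 7 + d + r (M(d, r) = (d + r) + 7 = 7 + d + r)
U = √17 ≈ 4.1231
m(s) = (230 + s)*(275 + s)
M(9*(-3 - 4), 68)/m(U) = (7 + 9*(-3 - 4) + 68)/(63250 + (√17)² + 505*√17) = (7 + 9*(-7) + 68)/(63250 + 17 + 505*√17) = (7 - 63 + 68)/(63267 + 505*√17) = 12/(63267 + 505*√17)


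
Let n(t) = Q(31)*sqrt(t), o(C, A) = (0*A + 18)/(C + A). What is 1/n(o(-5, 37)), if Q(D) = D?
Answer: 4/93 ≈ 0.043011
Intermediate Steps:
o(C, A) = 18/(A + C) (o(C, A) = (0 + 18)/(A + C) = 18/(A + C))
n(t) = 31*sqrt(t)
1/n(o(-5, 37)) = 1/(31*sqrt(18/(37 - 5))) = 1/(31*sqrt(18/32)) = 1/(31*sqrt(18*(1/32))) = 1/(31*sqrt(9/16)) = 1/(31*(3/4)) = 1/(93/4) = 4/93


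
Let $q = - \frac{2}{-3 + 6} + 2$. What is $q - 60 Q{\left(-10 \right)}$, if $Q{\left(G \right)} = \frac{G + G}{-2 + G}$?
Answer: $- \frac{296}{3} \approx -98.667$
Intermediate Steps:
$Q{\left(G \right)} = \frac{2 G}{-2 + G}$
$q = \frac{4}{3}$ ($q = - \frac{2}{3} + 2 = \frac{4}{3} \approx 1.3333$)
$q - 60 Q{\left(-10 \right)} = \frac{4}{3} - 60 \cdot 2 \left(-10\right) \frac{1}{-2 - 10} = \frac{4}{3} - 60 \cdot 2 \left(-10\right) \frac{1}{-12} = \frac{4}{3} - 60 \cdot 2 \left(-10\right) \left(- \frac{1}{12}\right) = \frac{4}{3} - 100 = - \frac{296}{3}$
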